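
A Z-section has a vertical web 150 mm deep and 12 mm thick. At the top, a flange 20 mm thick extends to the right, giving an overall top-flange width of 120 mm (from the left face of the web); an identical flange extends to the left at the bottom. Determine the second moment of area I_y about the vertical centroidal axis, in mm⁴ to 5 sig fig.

I_y ≈ 1.9773 × 10⁷ mm⁴

Treat the section as a set of non-overlapping primitives; coordinates are from the bounding-box lower-left.
Web: 12 × 150, A = 1 800 mm², x = 114 mm, Ī = 21 600 mm⁴.
Top flange (beyond web): 108 × 20, A = 2 160 mm², x = 174 mm, Ī = 2 099 520 mm⁴.
Bottom flange (beyond web): 108 × 20, A = 2 160 mm², x = 54 mm, Ī = 2 099 520 mm⁴.
Centroid: x̄ = ΣA·x / ΣA = 114 mm.
Transfer each piece to the vertical centroidal axis using Ī + A·d² with d = x − 114:
  web: d = 0 mm → contributes +21 600 mm⁴
  top flange (beyond web): d = 60 mm → contributes +9 875 520 mm⁴
  bottom flange (beyond web): d = -60 mm → contributes +9 875 520 mm⁴
Total I = 19 772 640 mm⁴.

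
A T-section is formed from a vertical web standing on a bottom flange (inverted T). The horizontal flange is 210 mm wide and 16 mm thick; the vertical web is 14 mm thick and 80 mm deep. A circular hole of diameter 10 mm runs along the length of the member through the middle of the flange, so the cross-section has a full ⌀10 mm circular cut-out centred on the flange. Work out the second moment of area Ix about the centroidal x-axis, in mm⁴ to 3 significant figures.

Ix ≈ 2.59 × 10⁶ mm⁴

Decompose the section into non-overlapping parts with the origin at the bottom-left of its bounding rectangle.
Flange: 210 × 16, A = 3 360 mm², y = 8 mm, Ī = 71 680 mm⁴.
Web: 14 × 80, A = 1 120 mm², y = 56 mm, Ī = 597 333 mm⁴.
Hole (subtracted): ⌀10, A = 78.54 mm², y = 8 mm, Ī = 490.87 mm⁴.
Centroid: ȳ = ΣA·y / ΣA = 20.214 mm.
Transfer each piece to the centroidal x-axis using Ī + A·d² with d = y − 20.214:
  flange: d = -12.214 mm → contributes +572 941 mm⁴
  web: d = 35.786 mm → contributes +2 031 637 mm⁴
  hole: d = -12.214 mm → contributes −12 208 mm⁴
Total I = 2 592 371 mm⁴.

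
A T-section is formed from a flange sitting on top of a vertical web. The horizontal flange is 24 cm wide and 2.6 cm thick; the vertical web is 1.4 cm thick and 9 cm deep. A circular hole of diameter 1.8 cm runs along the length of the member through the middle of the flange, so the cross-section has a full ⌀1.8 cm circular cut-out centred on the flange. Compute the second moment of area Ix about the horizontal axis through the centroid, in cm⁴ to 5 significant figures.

Ix ≈ 469.84 cm⁴

Break the section into simple shapes (no overlaps), measuring from the bottom-left corner of the bounding box.
Flange: 24 × 2.6, A = 62.4 cm², y = 10.3 cm, Ī = 35.152 cm⁴.
Web: 1.4 × 9, A = 12.6 cm², y = 4.5 cm, Ī = 85.05 cm⁴.
Hole (subtracted): ⌀1.8, A = 2.54469 cm², y = 10.3 cm, Ī = 0.5152997 cm⁴.
Centroid: ȳ = ΣA·y / ΣA = 9.291378 cm.
Transfer each piece to the horizontal axis through the centroid using Ī + A·d² with d = y − 9.291378:
  flange: d = 1.008622 cm → contributes +98.63263 cm⁴
  web: d = -4.791378 cm → contributes +374.3121 cm⁴
  hole: d = 1.008622 cm → contributes −3.104058 cm⁴
Total I = 469.8406 cm⁴.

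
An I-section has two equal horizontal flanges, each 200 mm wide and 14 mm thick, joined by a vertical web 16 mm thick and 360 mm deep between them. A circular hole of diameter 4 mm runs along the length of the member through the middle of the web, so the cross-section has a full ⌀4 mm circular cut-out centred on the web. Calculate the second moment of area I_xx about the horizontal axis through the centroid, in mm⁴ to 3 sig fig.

I_xx ≈ 2.58 × 10⁸ mm⁴

Decompose the section into non-overlapping parts with the origin at the bottom-left of its bounding rectangle.
Bottom flange: 200 × 14, A = 2 800 mm², y = 7 mm, Ī = 45 733 mm⁴.
Web: 16 × 360, A = 5 760 mm², y = 194 mm, Ī = 62 208 000 mm⁴.
Top flange: 200 × 14, A = 2 800 mm², y = 381 mm, Ī = 45 733 mm⁴.
Hole (subtracted): ⌀4, A = 12.566 mm², y = 194 mm, Ī = 12.566 mm⁴.
By symmetry the centroid is at mid-height, ȳ = 194 mm.
Transfer each piece to the horizontal axis through the centroid using Ī + A·d² with d = y − 194:
  bottom flange: d = -187 mm → contributes +97 958 933 mm⁴
  web: d = 0 mm → contributes +62 208 000 mm⁴
  top flange: d = 187 mm → contributes +97 958 933 mm⁴
  hole: d = 0 mm → contributes −12.566 mm⁴
Total I = 258 125 854 mm⁴.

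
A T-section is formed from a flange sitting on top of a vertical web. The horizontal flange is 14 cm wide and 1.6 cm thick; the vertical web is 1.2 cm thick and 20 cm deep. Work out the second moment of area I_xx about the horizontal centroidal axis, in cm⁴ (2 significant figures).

Split into non-overlapping primitives; take the origin at the lower-left of the bounding box.
Flange: 14 × 1.6, A = 22.4 cm², y = 20.8 cm, Ī = 4.779 cm⁴.
Web: 1.2 × 20, A = 24 cm², y = 10 cm, Ī = 800 cm⁴.
Centroid: ȳ = ΣA·y / ΣA = 15.21 cm.
Transfer each piece to the horizontal centroidal axis using Ī + A·d² with d = y − 15.21:
  flange: d = 5.586 cm → contributes +703.8 cm⁴
  web: d = -5.214 cm → contributes +1 452 cm⁴
Total I = 2 156 cm⁴.

I_xx ≈ 2200 cm⁴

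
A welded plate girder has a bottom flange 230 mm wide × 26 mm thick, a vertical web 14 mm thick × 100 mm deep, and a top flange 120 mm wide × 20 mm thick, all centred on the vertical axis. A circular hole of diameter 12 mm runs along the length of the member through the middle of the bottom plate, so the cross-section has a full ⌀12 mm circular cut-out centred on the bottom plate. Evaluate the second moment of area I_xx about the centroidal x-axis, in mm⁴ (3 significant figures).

Treat the section as a set of non-overlapping primitives; coordinates are from the bounding-box lower-left.
Bottom plate: 230 × 26, A = 5 980 mm², y = 13 mm, Ī = 336 873 mm⁴.
Web plate: 14 × 100, A = 1 400 mm², y = 76 mm, Ī = 1 166 667 mm⁴.
Top plate: 120 × 20, A = 2 400 mm², y = 136 mm, Ī = 80 000 mm⁴.
Hole (subtracted): ⌀12, A = 113.1 mm², y = 13 mm, Ī = 1017.9 mm⁴.
Centroid: ȳ = ΣA·y / ΣA = 52.661 mm.
Transfer each piece to the centroidal x-axis using Ī + A·d² with d = y − 52.661:
  bottom plate: d = -39.661 mm → contributes +9 743 431 mm⁴
  web plate: d = 23.339 mm → contributes +1 929 253 mm⁴
  top plate: d = 83.339 mm → contributes +16 748 893 mm⁴
  hole: d = -39.661 mm → contributes −178 920 mm⁴
Total I = 28 242 656 mm⁴.

I_xx ≈ 2.82 × 10⁷ mm⁴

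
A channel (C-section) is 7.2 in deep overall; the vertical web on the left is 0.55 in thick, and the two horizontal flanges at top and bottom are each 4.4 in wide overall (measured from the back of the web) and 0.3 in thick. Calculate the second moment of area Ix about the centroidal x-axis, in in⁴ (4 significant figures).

Treat the section as a set of non-overlapping primitives; coordinates are from the bounding-box lower-left.
Web: 0.55 × 7.2, A = 3.96 in², y = 3.6 in, Ī = 17.1072 in⁴.
Top flange (beyond web): 3.85 × 0.3, A = 1.155 in², y = 7.05 in, Ī = 0.0086625 in⁴.
Bottom flange (beyond web): 3.85 × 0.3, A = 1.155 in², y = 0.15 in, Ī = 0.0086625 in⁴.
By symmetry the centroid is at mid-height, ȳ = 3.6 in.
Transfer each piece to the centroidal x-axis using Ī + A·d² with d = y − 3.6:
  web: d = 0 in → contributes +17.1072 in⁴
  top flange (beyond web): d = 3.45 in → contributes +13.7561 in⁴
  bottom flange (beyond web): d = -3.45 in → contributes +13.7561 in⁴
Total I = 44.6193 in⁴.

Ix ≈ 44.62 in⁴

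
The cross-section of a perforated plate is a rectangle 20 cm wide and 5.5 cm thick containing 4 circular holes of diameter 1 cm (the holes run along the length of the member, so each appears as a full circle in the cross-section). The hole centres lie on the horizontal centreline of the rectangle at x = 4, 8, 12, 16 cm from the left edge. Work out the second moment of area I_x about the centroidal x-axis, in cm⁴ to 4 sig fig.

I_x ≈ 277.1 cm⁴

Split into non-overlapping primitives; take the origin at the lower-left of the bounding box.
Plate: 20 × 5.5, A = 110 cm², y = 2.75 cm, Ī = 277.292 cm⁴.
Hole 1 (subtracted): ⌀1, A = 0.785398 cm², y = 2.75 cm, Ī = 0.0490874 cm⁴.
Hole 2 (subtracted): ⌀1, A = 0.785398 cm², y = 2.75 cm, Ī = 0.0490874 cm⁴.
Hole 3 (subtracted): ⌀1, A = 0.785398 cm², y = 2.75 cm, Ī = 0.0490874 cm⁴.
Hole 4 (subtracted): ⌀1, A = 0.785398 cm², y = 2.75 cm, Ī = 0.0490874 cm⁴.
By symmetry the centroid is at mid-height, ȳ = 2.75 cm.
All pieces are centred on the centroidal x-axis, so I = ΣĪ (holes subtracted) = 277.095 cm⁴.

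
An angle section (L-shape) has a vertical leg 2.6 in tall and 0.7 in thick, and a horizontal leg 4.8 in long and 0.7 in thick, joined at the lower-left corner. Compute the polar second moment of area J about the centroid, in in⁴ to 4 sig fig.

J ≈ 12.66 in⁴

Decompose the section into non-overlapping parts with the origin at the bottom-left of its bounding rectangle.
Vertical leg: 0.7 × 2.6, A = 1.82 in², y = 1.3 in, Ī = 1.02527 in⁴.
Horizontal leg (remainder): 4.1 × 0.7, A = 2.87 in², y = 0.35 in, Ī = 0.117192 in⁴.
Centroid: ȳ = ΣA·y / ΣA = 0.718657 in.
Transfer each piece to the centroidal x-axis using Ī + A·d² with d = y − 0.718657:
  vertical leg: d = 0.581343 in → contributes +1.64035 in⁴
  horizontal leg (remainder): d = -0.368657 in → contributes +0.507247 in⁴
Total I = 2.1476 in⁴.
For the y-axis: x̄ = 1.81866 in.
Repeating about the centroidal y-axis gives I_y = 10.5098 in⁴.
Polar second moment: J = I_x + I_y = 12.6574 in⁴.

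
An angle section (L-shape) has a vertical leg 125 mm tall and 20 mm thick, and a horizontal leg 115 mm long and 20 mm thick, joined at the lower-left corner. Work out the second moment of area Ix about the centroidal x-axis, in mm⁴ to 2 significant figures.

Treat the section as a set of non-overlapping primitives; coordinates are from the bounding-box lower-left.
Vertical leg: 20 × 125, A = 2 500 mm², y = 62.5 mm, Ī = 3 255 208 mm⁴.
Horizontal leg (remainder): 95 × 20, A = 1 900 mm², y = 10 mm, Ī = 63 333 mm⁴.
Centroid: ȳ = ΣA·y / ΣA = 39.83 mm.
Transfer each piece to the centroidal x-axis using Ī + A·d² with d = y − 39.83:
  vertical leg: d = 22.67 mm → contributes +4 540 082 mm⁴
  horizontal leg (remainder): d = -29.83 mm → contributes +1 753 957 mm⁴
Total I = 6 294 039 mm⁴.

Ix ≈ 6.3 × 10⁶ mm⁴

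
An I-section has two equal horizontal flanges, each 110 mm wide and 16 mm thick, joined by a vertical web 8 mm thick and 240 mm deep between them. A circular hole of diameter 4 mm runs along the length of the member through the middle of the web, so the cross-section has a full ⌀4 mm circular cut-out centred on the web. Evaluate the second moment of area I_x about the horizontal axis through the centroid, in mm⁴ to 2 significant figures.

I_x ≈ 6.7 × 10⁷ mm⁴

Break the section into simple shapes (no overlaps), measuring from the bottom-left corner of the bounding box.
Bottom flange: 110 × 16, A = 1 760 mm², y = 8 mm, Ī = 37 547 mm⁴.
Web: 8 × 240, A = 1 920 mm², y = 136 mm, Ī = 9 216 000 mm⁴.
Top flange: 110 × 16, A = 1 760 mm², y = 264 mm, Ī = 37 547 mm⁴.
Hole (subtracted): ⌀4, A = 12.57 mm², y = 136 mm, Ī = 12.57 mm⁴.
By symmetry the centroid is at mid-height, ȳ = 136 mm.
Transfer each piece to the horizontal axis through the centroid using Ī + A·d² with d = y − 136:
  bottom flange: d = -128 mm → contributes +28 873 387 mm⁴
  web: d = 0 mm → contributes +9 216 000 mm⁴
  top flange: d = 128 mm → contributes +28 873 387 mm⁴
  hole: d = 0 mm → contributes −12.57 mm⁴
Total I = 66 962 761 mm⁴.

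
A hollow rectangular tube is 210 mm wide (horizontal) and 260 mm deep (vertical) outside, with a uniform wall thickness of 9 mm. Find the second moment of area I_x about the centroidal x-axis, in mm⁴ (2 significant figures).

I_x ≈ 8.1 × 10⁷ mm⁴

Treat the section as a set of non-overlapping primitives; coordinates are from the bounding-box lower-left.
Outer rectangle: 210 × 260, A = 54 600 mm², y = 130 mm, Ī = 307 580 000 mm⁴.
Inner void (subtracted): 192 × 242, A = 46 464 mm², y = 130 mm, Ī = 226 759 808 mm⁴.
By symmetry the centroid is at mid-height, ȳ = 130 mm.
All pieces are centred on the centroidal x-axis, so I = ΣĪ (holes subtracted) = 80 820 192 mm⁴.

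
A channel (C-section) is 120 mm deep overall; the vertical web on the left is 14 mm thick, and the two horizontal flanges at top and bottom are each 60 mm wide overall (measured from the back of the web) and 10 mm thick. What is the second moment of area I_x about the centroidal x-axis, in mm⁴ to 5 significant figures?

Break the section into simple shapes (no overlaps), measuring from the bottom-left corner of the bounding box.
Web: 14 × 120, A = 1 680 mm², y = 60 mm, Ī = 2 016 000 mm⁴.
Top flange (beyond web): 46 × 10, A = 460 mm², y = 115 mm, Ī = 3833.333 mm⁴.
Bottom flange (beyond web): 46 × 10, A = 460 mm², y = 5 mm, Ī = 3833.333 mm⁴.
By symmetry the centroid is at mid-height, ȳ = 60 mm.
Transfer each piece to the centroidal x-axis using Ī + A·d² with d = y − 60:
  web: d = 0 mm → contributes +2 016 000 mm⁴
  top flange (beyond web): d = 55 mm → contributes +1 395 333 mm⁴
  bottom flange (beyond web): d = -55 mm → contributes +1 395 333 mm⁴
Total I = 4 806 667 mm⁴.

I_x ≈ 4.8067 × 10⁶ mm⁴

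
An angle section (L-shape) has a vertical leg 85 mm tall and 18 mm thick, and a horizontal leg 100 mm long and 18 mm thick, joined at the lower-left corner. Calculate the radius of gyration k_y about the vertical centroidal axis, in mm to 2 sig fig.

k_y ≈ 30 mm

Treat the section as a set of non-overlapping primitives; coordinates are from the bounding-box lower-left.
Vertical leg: 18 × 85, A = 1 530 mm², x = 9 mm, Ī = 41 310 mm⁴.
Horizontal leg (remainder): 82 × 18, A = 1 476 mm², x = 59 mm, Ī = 827 052 mm⁴.
Centroid: x̄ = ΣA·x / ΣA = 33.55 mm.
Transfer each piece to the vertical centroidal axis using Ī + A·d² with d = x − 33.55:
  vertical leg: d = -24.55 mm → contributes +963 512 mm⁴
  horizontal leg (remainder): d = 25.45 mm → contributes +1 782 993 mm⁴
Total I = 2 746 506 mm⁴.
Radius of gyration: k = √(I/A) = √(2 746 506 / 3 006) = 30.23 mm.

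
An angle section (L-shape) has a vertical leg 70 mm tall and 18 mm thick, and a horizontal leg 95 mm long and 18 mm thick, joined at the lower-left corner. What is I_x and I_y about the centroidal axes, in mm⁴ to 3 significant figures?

Break the section into simple shapes (no overlaps), measuring from the bottom-left corner of the bounding box.
Vertical leg: 18 × 70, A = 1 260 mm², y = 35 mm, Ī = 514 500 mm⁴.
Horizontal leg (remainder): 77 × 18, A = 1 386 mm², y = 9 mm, Ī = 37 422 mm⁴.
Centroid: ȳ = ΣA·y / ΣA = 21.381 mm.
Transfer each piece to the centroidal x-axis using Ī + A·d² with d = y − 21.381:
  vertical leg: d = 13.619 mm → contributes +748 203 mm⁴
  horizontal leg (remainder): d = -12.381 mm → contributes +249 879 mm⁴
Total I = 998 082 mm⁴.
For the y-axis: x̄ = 33.881 mm.
Repeating about the centroidal y-axis gives I_y = 2 207 945 mm⁴.

I_x ≈ 9.98 × 10⁵ mm⁴, I_y ≈ 2.21 × 10⁶ mm⁴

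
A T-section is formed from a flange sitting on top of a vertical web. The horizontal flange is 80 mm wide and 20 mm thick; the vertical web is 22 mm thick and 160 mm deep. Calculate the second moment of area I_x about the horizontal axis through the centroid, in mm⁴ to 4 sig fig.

I_x ≈ 1.647 × 10⁷ mm⁴

Split into non-overlapping primitives; take the origin at the lower-left of the bounding box.
Flange: 80 × 20, A = 1 600 mm², y = 170 mm, Ī = 53333.3 mm⁴.
Web: 22 × 160, A = 3 520 mm², y = 80 mm, Ī = 7 509 333 mm⁴.
Centroid: ȳ = ΣA·y / ΣA = 108.125 mm.
Transfer each piece to the horizontal axis through the centroid using Ī + A·d² with d = y − 108.125:
  flange: d = 61.875 mm → contributes +6 178 958 mm⁴
  web: d = -28.125 mm → contributes +10 293 708 mm⁴
Total I = 16 472 667 mm⁴.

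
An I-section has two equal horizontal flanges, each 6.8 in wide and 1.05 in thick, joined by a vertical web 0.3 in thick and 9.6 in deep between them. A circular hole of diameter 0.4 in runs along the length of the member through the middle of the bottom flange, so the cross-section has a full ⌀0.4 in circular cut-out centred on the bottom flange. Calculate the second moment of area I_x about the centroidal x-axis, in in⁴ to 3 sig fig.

Decompose the section into non-overlapping parts with the origin at the bottom-left of its bounding rectangle.
Bottom flange: 6.8 × 1.05, A = 7.14 in², y = 0.525 in, Ī = 0.65599 in⁴.
Web: 0.3 × 9.6, A = 2.88 in², y = 5.85 in, Ī = 22.118 in⁴.
Top flange: 6.8 × 1.05, A = 7.14 in², y = 11.175 in, Ī = 0.65599 in⁴.
Hole (subtracted): ⌀0.4, A = 0.12566 in², y = 0.525 in, Ī = 0.0012566 in⁴.
Centroid: ȳ = ΣA·y / ΣA = 5.8893 in.
Transfer each piece to the centroidal x-axis using Ī + A·d² with d = y − 5.8893:
  bottom flange: d = -5.3643 in → contributes +206.11 in⁴
  web: d = -0.039283 in → contributes +22.123 in⁴
  top flange: d = 5.2857 in → contributes +200.14 in⁴
  hole: d = -5.3643 in → contributes −3.6173 in⁴
Total I = 424.76 in⁴.

I_x ≈ 425 in⁴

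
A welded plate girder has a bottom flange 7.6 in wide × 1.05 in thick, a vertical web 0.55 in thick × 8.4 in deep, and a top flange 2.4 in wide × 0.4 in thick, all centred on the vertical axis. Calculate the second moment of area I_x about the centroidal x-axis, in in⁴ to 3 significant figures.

I_x ≈ 142 in⁴

Decompose the section into non-overlapping parts with the origin at the bottom-left of its bounding rectangle.
Bottom plate: 7.6 × 1.05, A = 7.98 in², y = 0.525 in, Ī = 0.73316 in⁴.
Web plate: 0.55 × 8.4, A = 4.62 in², y = 5.25 in, Ī = 27.166 in⁴.
Top plate: 2.4 × 0.4, A = 0.96 in², y = 9.65 in, Ī = 0.0128 in⁴.
Centroid: ȳ = ΣA·y / ΣA = 2.7809 in.
Transfer each piece to the centroidal x-axis using Ī + A·d² with d = y − 2.7809:
  bottom plate: d = -2.2559 in → contributes +41.343 in⁴
  web plate: d = 2.4691 in → contributes +55.332 in⁴
  top plate: d = 6.8691 in → contributes +45.31 in⁴
Total I = 141.99 in⁴.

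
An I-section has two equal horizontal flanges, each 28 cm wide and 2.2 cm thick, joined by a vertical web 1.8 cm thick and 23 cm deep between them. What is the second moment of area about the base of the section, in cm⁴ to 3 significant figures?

Split into non-overlapping primitives; take the origin at the lower-left of the bounding box.
Bottom flange: 28 × 2.2, A = 61.6 cm², y = 1.1 cm, Ī = 24.845 cm⁴.
Web: 1.8 × 23, A = 41.4 cm², y = 13.7 cm, Ī = 1825.1 cm⁴.
Top flange: 28 × 2.2, A = 61.6 cm², y = 26.3 cm, Ī = 24.845 cm⁴.
Transfer each piece to a horizontal axis along the bottom face using Ī + A·d² with d = y − 0:
  bottom flange: d = 1.1 cm → contributes +99.381 cm⁴
  web: d = 13.7 cm → contributes +9595.4 cm⁴
  top flange: d = 26.3 cm → contributes +42 633 cm⁴
Total I = 52 328 cm⁴.

I_base ≈ 5.23 × 10⁴ cm⁴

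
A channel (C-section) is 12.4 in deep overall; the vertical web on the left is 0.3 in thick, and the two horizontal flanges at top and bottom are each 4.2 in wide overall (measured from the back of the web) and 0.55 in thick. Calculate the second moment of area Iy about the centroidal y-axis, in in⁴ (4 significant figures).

Iy ≈ 14.25 in⁴

Decompose the section into non-overlapping parts with the origin at the bottom-left of its bounding rectangle.
Web: 0.3 × 12.4, A = 3.72 in², x = 0.15 in, Ī = 0.0279 in⁴.
Top flange (beyond web): 3.9 × 0.55, A = 2.145 in², x = 2.25 in, Ī = 2.71879 in⁴.
Bottom flange (beyond web): 3.9 × 0.55, A = 2.145 in², x = 2.25 in, Ī = 2.71879 in⁴.
Centroid: x̄ = ΣA·x / ΣA = 1.27472 in.
Transfer each piece to the centroidal y-axis using Ī + A·d² with d = x − 1.27472:
  web: d = -1.12472 in → contributes +4.73367 in⁴
  top flange (beyond web): d = 0.975281 in → contributes +4.75905 in⁴
  bottom flange (beyond web): d = 0.975281 in → contributes +4.75905 in⁴
Total I = 14.2518 in⁴.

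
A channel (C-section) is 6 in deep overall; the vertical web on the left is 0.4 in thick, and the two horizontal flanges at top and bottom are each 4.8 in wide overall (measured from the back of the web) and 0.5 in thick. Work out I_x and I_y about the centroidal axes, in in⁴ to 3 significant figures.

I_x ≈ 40.6 in⁴, I_y ≈ 16.1 in⁴

Split into non-overlapping primitives; take the origin at the lower-left of the bounding box.
Web: 0.4 × 6, A = 2.4 in², y = 3 in, Ī = 7.2 in⁴.
Top flange (beyond web): 4.4 × 0.5, A = 2.2 in², y = 5.75 in, Ī = 0.045833 in⁴.
Bottom flange (beyond web): 4.4 × 0.5, A = 2.2 in², y = 0.25 in, Ī = 0.045833 in⁴.
By symmetry the centroid is at mid-height, ȳ = 3 in.
Transfer each piece to the centroidal x-axis using Ī + A·d² with d = y − 3:
  web: d = 0 in → contributes +7.2 in⁴
  top flange (beyond web): d = 2.75 in → contributes +16.683 in⁴
  bottom flange (beyond web): d = -2.75 in → contributes +16.683 in⁴
Total I = 40.567 in⁴.
For the y-axis: x̄ = 1.7529 in.
Repeating about the centroidal y-axis gives I_y = 16.076 in⁴.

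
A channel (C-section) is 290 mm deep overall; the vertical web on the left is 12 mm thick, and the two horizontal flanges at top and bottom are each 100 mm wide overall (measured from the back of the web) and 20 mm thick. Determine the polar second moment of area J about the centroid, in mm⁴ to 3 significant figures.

Break the section into simple shapes (no overlaps), measuring from the bottom-left corner of the bounding box.
Web: 12 × 290, A = 3 480 mm², y = 145 mm, Ī = 24 389 000 mm⁴.
Top flange (beyond web): 88 × 20, A = 1 760 mm², y = 280 mm, Ī = 58 667 mm⁴.
Bottom flange (beyond web): 88 × 20, A = 1 760 mm², y = 10 mm, Ī = 58 667 mm⁴.
By symmetry the centroid is at mid-height, ȳ = 145 mm.
Transfer each piece to the centroidal x-axis using Ī + A·d² with d = y − 145:
  web: d = 0 mm → contributes +24 389 000 mm⁴
  top flange (beyond web): d = 135 mm → contributes +32 134 667 mm⁴
  bottom flange (beyond web): d = -135 mm → contributes +32 134 667 mm⁴
Total I = 88 658 333 mm⁴.
For the y-axis: x̄ = 31.143 mm.
Repeating about the centroidal y-axis gives I_y = 6 688 190 mm⁴.
Polar second moment: J = I_x + I_y = 95 346 524 mm⁴.

J ≈ 9.53 × 10⁷ mm⁴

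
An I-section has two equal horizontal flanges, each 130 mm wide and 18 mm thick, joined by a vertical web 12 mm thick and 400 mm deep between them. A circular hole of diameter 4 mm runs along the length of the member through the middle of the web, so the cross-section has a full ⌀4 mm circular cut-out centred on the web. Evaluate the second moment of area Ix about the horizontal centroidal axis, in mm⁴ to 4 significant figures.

Treat the section as a set of non-overlapping primitives; coordinates are from the bounding-box lower-left.
Bottom flange: 130 × 18, A = 2 340 mm², y = 9 mm, Ī = 63 180 mm⁴.
Web: 12 × 400, A = 4 800 mm², y = 218 mm, Ī = 64 000 000 mm⁴.
Top flange: 130 × 18, A = 2 340 mm², y = 427 mm, Ī = 63 180 mm⁴.
Hole (subtracted): ⌀4, A = 12.5664 mm², y = 218 mm, Ī = 12.5664 mm⁴.
By symmetry the centroid is at mid-height, ȳ = 218 mm.
Transfer each piece to the horizontal centroidal axis using Ī + A·d² with d = y − 218:
  bottom flange: d = -209 mm → contributes +102 276 720 mm⁴
  web: d = 0 mm → contributes +64 000 000 mm⁴
  top flange: d = 209 mm → contributes +102 276 720 mm⁴
  hole: d = 0 mm → contributes −12.5664 mm⁴
Total I = 268 553 427 mm⁴.

Ix ≈ 2.686 × 10⁸ mm⁴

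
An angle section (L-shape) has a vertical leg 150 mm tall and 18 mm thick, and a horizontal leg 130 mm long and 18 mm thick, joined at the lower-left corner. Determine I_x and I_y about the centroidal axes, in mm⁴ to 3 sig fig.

Split into non-overlapping primitives; take the origin at the lower-left of the bounding box.
Vertical leg: 18 × 150, A = 2 700 mm², y = 75 mm, Ī = 5 062 500 mm⁴.
Horizontal leg (remainder): 112 × 18, A = 2 016 mm², y = 9 mm, Ī = 54 432 mm⁴.
Centroid: ȳ = ΣA·y / ΣA = 46.786 mm.
Transfer each piece to the centroidal x-axis using Ī + A·d² with d = y − 46.786:
  vertical leg: d = 28.214 mm → contributes +7 211 741 mm⁴
  horizontal leg (remainder): d = -37.786 mm → contributes +2 932 880 mm⁴
Total I = 10 144 621 mm⁴.
For the y-axis: x̄ = 36.786 mm.
Repeating about the centroidal y-axis gives I_y = 7 056 781 mm⁴.

I_x ≈ 1.01 × 10⁷ mm⁴, I_y ≈ 7.06 × 10⁶ mm⁴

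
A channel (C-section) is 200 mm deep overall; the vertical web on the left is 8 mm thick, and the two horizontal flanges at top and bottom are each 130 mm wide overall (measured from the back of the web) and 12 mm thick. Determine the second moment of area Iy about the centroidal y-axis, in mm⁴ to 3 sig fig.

Treat the section as a set of non-overlapping primitives; coordinates are from the bounding-box lower-left.
Web: 8 × 200, A = 1 600 mm², x = 4 mm, Ī = 8533.3 mm⁴.
Top flange (beyond web): 122 × 12, A = 1 464 mm², x = 69 mm, Ī = 1 815 848 mm⁴.
Bottom flange (beyond web): 122 × 12, A = 1 464 mm², x = 69 mm, Ī = 1 815 848 mm⁴.
Centroid: x̄ = ΣA·x / ΣA = 46.032 mm.
Transfer each piece to the centroidal y-axis using Ī + A·d² with d = x − 46.032:
  web: d = -42.032 mm → contributes +2 835 209 mm⁴
  top flange (beyond web): d = 22.968 mm → contributes +2 588 164 mm⁴
  bottom flange (beyond web): d = 22.968 mm → contributes +2 588 164 mm⁴
Total I = 8 011 537 mm⁴.

Iy ≈ 8.01 × 10⁶ mm⁴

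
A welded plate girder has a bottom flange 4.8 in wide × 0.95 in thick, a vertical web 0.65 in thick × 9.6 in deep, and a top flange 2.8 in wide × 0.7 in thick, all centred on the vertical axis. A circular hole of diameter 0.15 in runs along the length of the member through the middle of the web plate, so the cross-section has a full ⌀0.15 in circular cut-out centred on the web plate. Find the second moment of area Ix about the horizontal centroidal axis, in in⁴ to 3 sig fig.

Break the section into simple shapes (no overlaps), measuring from the bottom-left corner of the bounding box.
Bottom plate: 4.8 × 0.95, A = 4.56 in², y = 0.475 in, Ī = 0.34295 in⁴.
Web plate: 0.65 × 9.6, A = 6.24 in², y = 5.75 in, Ī = 47.923 in⁴.
Top plate: 2.8 × 0.7, A = 1.96 in², y = 10.9 in, Ī = 0.080033 in⁴.
Hole (subtracted): ⌀0.15, A = 0.017671 in², y = 5.75 in, Ī = 0.00002485 in⁴.
Centroid: ȳ = ΣA·y / ΣA = 4.6544 in.
Transfer each piece to the horizontal centroidal axis using Ī + A·d² with d = y − 4.6544:
  bottom plate: d = -4.1794 in → contributes +79.996 in⁴
  web plate: d = 1.0956 in → contributes +55.413 in⁴
  top plate: d = 6.2456 in → contributes +76.534 in⁴
  hole: d = 1.0956 in → contributes −0.021235 in⁴
Total I = 211.92 in⁴.

Ix ≈ 212 in⁴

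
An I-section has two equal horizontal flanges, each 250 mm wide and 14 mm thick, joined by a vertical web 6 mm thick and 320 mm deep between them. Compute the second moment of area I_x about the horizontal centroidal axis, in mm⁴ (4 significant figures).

Treat the section as a set of non-overlapping primitives; coordinates are from the bounding-box lower-left.
Bottom flange: 250 × 14, A = 3 500 mm², y = 7 mm, Ī = 57166.7 mm⁴.
Web: 6 × 320, A = 1 920 mm², y = 174 mm, Ī = 16 384 000 mm⁴.
Top flange: 250 × 14, A = 3 500 mm², y = 341 mm, Ī = 57166.7 mm⁴.
By symmetry the centroid is at mid-height, ȳ = 174 mm.
Transfer each piece to the horizontal centroidal axis using Ī + A·d² with d = y − 174:
  bottom flange: d = -167 mm → contributes +97 668 667 mm⁴
  web: d = 0 mm → contributes +16 384 000 mm⁴
  top flange: d = 167 mm → contributes +97 668 667 mm⁴
Total I = 211 721 333 mm⁴.

I_x ≈ 2.117 × 10⁸ mm⁴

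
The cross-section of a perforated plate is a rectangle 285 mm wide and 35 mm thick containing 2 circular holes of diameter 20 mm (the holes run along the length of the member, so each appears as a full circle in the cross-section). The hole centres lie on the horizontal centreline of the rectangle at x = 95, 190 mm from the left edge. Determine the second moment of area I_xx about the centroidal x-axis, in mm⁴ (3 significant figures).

I_xx ≈ 1.00 × 10⁶ mm⁴

Split into non-overlapping primitives; take the origin at the lower-left of the bounding box.
Plate: 285 × 35, A = 9 975 mm², y = 17.5 mm, Ī = 1 018 281 mm⁴.
Hole 1 (subtracted): ⌀20, A = 314.16 mm², y = 17.5 mm, Ī = 7 854 mm⁴.
Hole 2 (subtracted): ⌀20, A = 314.16 mm², y = 17.5 mm, Ī = 7 854 mm⁴.
By symmetry the centroid is at mid-height, ȳ = 17.5 mm.
All pieces are centred on the centroidal x-axis, so I = ΣĪ (holes subtracted) = 1 002 573 mm⁴.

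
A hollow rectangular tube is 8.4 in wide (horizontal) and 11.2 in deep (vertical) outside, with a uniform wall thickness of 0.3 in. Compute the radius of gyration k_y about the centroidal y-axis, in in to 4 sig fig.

k_y ≈ 3.429 in

Split into non-overlapping primitives; take the origin at the lower-left of the bounding box.
Outer rectangle: 8.4 × 11.2, A = 94.08 in², x = 4.2 in, Ī = 553.19 in⁴.
Inner void (subtracted): 7.8 × 10.6, A = 82.68 in², x = 4.2 in, Ī = 419.188 in⁴.
By symmetry the centroid is at mid-width, x̄ = 4.2 in.
All pieces are centred on the centroidal y-axis, so I = ΣĪ (holes subtracted) = 134.003 in⁴.
Radius of gyration: k = √(I/A) = √(134.003 / 11.4) = 3.4285 in.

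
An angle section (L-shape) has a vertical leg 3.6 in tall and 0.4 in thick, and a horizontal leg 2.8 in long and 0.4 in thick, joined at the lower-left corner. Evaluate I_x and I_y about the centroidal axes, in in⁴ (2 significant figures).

Break the section into simple shapes (no overlaps), measuring from the bottom-left corner of the bounding box.
Vertical leg: 0.4 × 3.6, A = 1.44 in², y = 1.8 in, Ī = 1.555 in⁴.
Horizontal leg (remainder): 2.4 × 0.4, A = 0.96 in², y = 0.2 in, Ī = 0.0128 in⁴.
Centroid: ȳ = ΣA·y / ΣA = 1.16 in.
Transfer each piece to the centroidal x-axis using Ī + A·d² with d = y − 1.16:
  vertical leg: d = 0.64 in → contributes +2.145 in⁴
  horizontal leg (remainder): d = -0.96 in → contributes +0.8975 in⁴
Total I = 3.043 in⁴.
For the y-axis: x̄ = 0.76 in.
Repeating about the centroidal y-axis gives I_y = 1.609 in⁴.

I_x ≈ 3.0 in⁴, I_y ≈ 1.6 in⁴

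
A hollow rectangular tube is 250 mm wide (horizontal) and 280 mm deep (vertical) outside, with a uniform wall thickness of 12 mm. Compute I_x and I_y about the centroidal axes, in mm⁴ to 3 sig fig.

I_x ≈ 1.41 × 10⁸ mm⁴, I_y ≈ 1.18 × 10⁸ mm⁴

Treat the section as a set of non-overlapping primitives; coordinates are from the bounding-box lower-left.
Outer rectangle: 250 × 280, A = 70 000 mm², y = 140 mm, Ī = 457 333 333 mm⁴.
Inner void (subtracted): 226 × 256, A = 57 856 mm², y = 140 mm, Ī = 315 970 901 mm⁴.
By symmetry the centroid is at mid-height, ȳ = 140 mm.
All pieces are centred on the centroidal x-axis, so I = ΣĪ (holes subtracted) = 141 362 432 mm⁴.
Repeating about the centroidal y-axis gives I_y = 118 328 912 mm⁴.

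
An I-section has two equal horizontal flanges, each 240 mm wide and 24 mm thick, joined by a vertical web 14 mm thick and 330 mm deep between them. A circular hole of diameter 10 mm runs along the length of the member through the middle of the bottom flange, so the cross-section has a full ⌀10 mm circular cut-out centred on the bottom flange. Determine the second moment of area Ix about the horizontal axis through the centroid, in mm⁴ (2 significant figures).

Treat the section as a set of non-overlapping primitives; coordinates are from the bounding-box lower-left.
Bottom flange: 240 × 24, A = 5 760 mm², y = 12 mm, Ī = 276 480 mm⁴.
Web: 14 × 330, A = 4 620 mm², y = 189 mm, Ī = 41 926 500 mm⁴.
Top flange: 240 × 24, A = 5 760 mm², y = 366 mm, Ī = 276 480 mm⁴.
Hole (subtracted): ⌀10, A = 78.54 mm², y = 12 mm, Ī = 490.9 mm⁴.
Centroid: ȳ = ΣA·y / ΣA = 189.9 mm.
Transfer each piece to the horizontal axis through the centroid using Ī + A·d² with d = y − 189.9:
  bottom flange: d = -177.9 mm → contributes +182 500 669 mm⁴
  web: d = -0.8655 mm → contributes +41 929 961 mm⁴
  top flange: d = 176.1 mm → contributes +178 971 001 mm⁴
  hole: d = -177.9 mm → contributes −2 485 188 mm⁴
Total I = 400 916 443 mm⁴.

Ix ≈ 4.0 × 10⁸ mm⁴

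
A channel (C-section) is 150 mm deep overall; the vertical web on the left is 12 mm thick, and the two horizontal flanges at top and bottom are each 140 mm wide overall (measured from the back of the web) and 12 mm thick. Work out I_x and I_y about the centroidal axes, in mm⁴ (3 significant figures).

I_x ≈ 1.80 × 10⁷ mm⁴, I_y ≈ 9.78 × 10⁶ mm⁴

Decompose the section into non-overlapping parts with the origin at the bottom-left of its bounding rectangle.
Web: 12 × 150, A = 1 800 mm², y = 75 mm, Ī = 3 375 000 mm⁴.
Top flange (beyond web): 128 × 12, A = 1 536 mm², y = 144 mm, Ī = 18 432 mm⁴.
Bottom flange (beyond web): 128 × 12, A = 1 536 mm², y = 6 mm, Ī = 18 432 mm⁴.
By symmetry the centroid is at mid-height, ȳ = 75 mm.
Transfer each piece to the centroidal x-axis using Ī + A·d² with d = y − 75:
  web: d = 0 mm → contributes +3 375 000 mm⁴
  top flange (beyond web): d = 69 mm → contributes +7 331 328 mm⁴
  bottom flange (beyond web): d = -69 mm → contributes +7 331 328 mm⁴
Total I = 18 037 656 mm⁴.
For the y-axis: x̄ = 50.138 mm.
Repeating about the centroidal y-axis gives I_y = 9 777 283 mm⁴.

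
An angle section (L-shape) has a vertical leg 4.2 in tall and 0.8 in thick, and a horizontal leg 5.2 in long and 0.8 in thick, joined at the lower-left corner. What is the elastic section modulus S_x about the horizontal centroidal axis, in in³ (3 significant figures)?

Decompose the section into non-overlapping parts with the origin at the bottom-left of its bounding rectangle.
Vertical leg: 0.8 × 4.2, A = 3.36 in², y = 2.1 in, Ī = 4.9392 in⁴.
Horizontal leg (remainder): 4.4 × 0.8, A = 3.52 in², y = 0.4 in, Ī = 0.18773 in⁴.
Centroid: ȳ = ΣA·y / ΣA = 1.2302 in.
Transfer each piece to the horizontal centroidal axis using Ī + A·d² with d = y − 1.2302:
  vertical leg: d = 0.86977 in → contributes +7.481 in⁴
  horizontal leg (remainder): d = -0.83023 in → contributes +2.614 in⁴
Total I = 10.095 in⁴.
Extreme fibre distance c = 2.9698 in; S = I/c = 3.3993 in³.

S_x ≈ 3.40 in³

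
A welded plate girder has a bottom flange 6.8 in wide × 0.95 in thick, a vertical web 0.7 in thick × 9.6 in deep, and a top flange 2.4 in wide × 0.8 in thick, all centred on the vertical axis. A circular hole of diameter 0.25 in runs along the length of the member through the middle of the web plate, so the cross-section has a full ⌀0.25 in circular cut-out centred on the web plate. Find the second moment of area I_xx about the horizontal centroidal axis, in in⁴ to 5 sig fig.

Break the section into simple shapes (no overlaps), measuring from the bottom-left corner of the bounding box.
Bottom plate: 6.8 × 0.95, A = 6.46 in², y = 0.475 in, Ī = 0.4858458 in⁴.
Web plate: 0.7 × 9.6, A = 6.72 in², y = 5.75 in, Ī = 51.6096 in⁴.
Top plate: 2.4 × 0.8, A = 1.92 in², y = 10.95 in, Ī = 0.1024 in⁴.
Hole (subtracted): ⌀0.25, A = 0.04908739 in², y = 5.75 in, Ī = 0.0001917476 in⁴.
Centroid: ȳ = ΣA·y / ΣA = 4.149267 in.
Transfer each piece to the horizontal centroidal axis using Ī + A·d² with d = y − 4.149267:
  bottom plate: d = -3.674267 in → contributes +87.69736 in⁴
  web plate: d = 1.600733 in → contributes +68.82858 in⁴
  top plate: d = 6.800733 in → contributes +88.90235 in⁴
  hole: d = 1.600733 in → contributes −0.1259707 in⁴
Total I = 245.3023 in⁴.

I_xx ≈ 245.30 in⁴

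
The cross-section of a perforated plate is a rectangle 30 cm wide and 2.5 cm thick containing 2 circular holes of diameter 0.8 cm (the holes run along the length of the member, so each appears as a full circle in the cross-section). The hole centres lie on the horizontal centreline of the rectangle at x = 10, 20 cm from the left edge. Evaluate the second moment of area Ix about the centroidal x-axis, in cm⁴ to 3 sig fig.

Ix ≈ 39.0 cm⁴

Treat the section as a set of non-overlapping primitives; coordinates are from the bounding-box lower-left.
Plate: 30 × 2.5, A = 75 cm², y = 1.25 cm, Ī = 39.063 cm⁴.
Hole 1 (subtracted): ⌀0.8, A = 0.50265 cm², y = 1.25 cm, Ī = 0.020106 cm⁴.
Hole 2 (subtracted): ⌀0.8, A = 0.50265 cm², y = 1.25 cm, Ī = 0.020106 cm⁴.
By symmetry the centroid is at mid-height, ȳ = 1.25 cm.
All pieces are centred on the centroidal x-axis, so I = ΣĪ (holes subtracted) = 39.022 cm⁴.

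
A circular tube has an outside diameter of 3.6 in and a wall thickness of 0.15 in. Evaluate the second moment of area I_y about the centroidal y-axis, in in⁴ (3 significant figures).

I_y ≈ 2.42 in⁴

Split into non-overlapping primitives; take the origin at the lower-left of the bounding box.
Outer circle: ⌀3.6, A = 10.179 in², x = 1.8 in, Ī = 8.2448 in⁴.
Bore (subtracted): ⌀3.3, A = 8.553 in², x = 1.8 in, Ī = 5.8214 in⁴.
By symmetry the centroid is at mid-width, x̄ = 1.8 in.
All pieces are centred on the centroidal y-axis, so I = ΣĪ (holes subtracted) = 2.4234 in⁴.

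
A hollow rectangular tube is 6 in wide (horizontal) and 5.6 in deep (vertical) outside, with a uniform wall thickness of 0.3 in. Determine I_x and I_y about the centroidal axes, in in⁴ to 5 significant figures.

Treat the section as a set of non-overlapping primitives; coordinates are from the bounding-box lower-left.
Outer rectangle: 6 × 5.6, A = 33.6 in², y = 2.8 in, Ī = 87.808 in⁴.
Inner void (subtracted): 5.4 × 5, A = 27 in², y = 2.8 in, Ī = 56.25 in⁴.
By symmetry the centroid is at mid-height, ȳ = 2.8 in.
All pieces are centred on the centroidal x-axis, so I = ΣĪ (holes subtracted) = 31.558 in⁴.
Repeating about the centroidal y-axis gives I_y = 35.19 in⁴.

I_x ≈ 31.558 in⁴, I_y ≈ 35.190 in⁴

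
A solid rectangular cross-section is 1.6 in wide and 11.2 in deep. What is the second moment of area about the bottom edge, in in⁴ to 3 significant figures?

I_base ≈ 749 in⁴

The section: 1.6 × 11.2, A = 17.92 in², y = 5.6 in, Ī = 187.32 in⁴.
Transfer it to a horizontal axis along the bottom face using Ī + A·d² with d = y − 0:
  the section: d = 5.6 in → contributes +749.29 in⁴
Total I = 749.29 in⁴.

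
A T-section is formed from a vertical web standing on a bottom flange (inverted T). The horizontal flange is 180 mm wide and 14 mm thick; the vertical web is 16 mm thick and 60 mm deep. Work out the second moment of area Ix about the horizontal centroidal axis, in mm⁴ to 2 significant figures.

Treat the section as a set of non-overlapping primitives; coordinates are from the bounding-box lower-left.
Flange: 180 × 14, A = 2 520 mm², y = 7 mm, Ī = 41 160 mm⁴.
Web: 16 × 60, A = 960 mm², y = 44 mm, Ī = 288 000 mm⁴.
Centroid: ȳ = ΣA·y / ΣA = 17.21 mm.
Transfer each piece to the horizontal centroidal axis using Ī + A·d² with d = y − 17.21:
  flange: d = -10.21 mm → contributes +303 695 mm⁴
  web: d = 26.79 mm → contributes +977 156 mm⁴
Total I = 1 280 851 mm⁴.

Ix ≈ 1.3 × 10⁶ mm⁴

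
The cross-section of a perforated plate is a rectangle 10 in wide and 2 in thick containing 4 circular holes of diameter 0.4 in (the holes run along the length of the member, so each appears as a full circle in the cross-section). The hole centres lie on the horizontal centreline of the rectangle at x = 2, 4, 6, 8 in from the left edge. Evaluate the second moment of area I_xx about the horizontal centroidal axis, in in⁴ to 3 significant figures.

I_xx ≈ 6.66 in⁴

Decompose the section into non-overlapping parts with the origin at the bottom-left of its bounding rectangle.
Plate: 10 × 2, A = 20 in², y = 1 in, Ī = 6.6667 in⁴.
Hole 1 (subtracted): ⌀0.4, A = 0.12566 in², y = 1 in, Ī = 0.0012566 in⁴.
Hole 2 (subtracted): ⌀0.4, A = 0.12566 in², y = 1 in, Ī = 0.0012566 in⁴.
Hole 3 (subtracted): ⌀0.4, A = 0.12566 in², y = 1 in, Ī = 0.0012566 in⁴.
Hole 4 (subtracted): ⌀0.4, A = 0.12566 in², y = 1 in, Ī = 0.0012566 in⁴.
By symmetry the centroid is at mid-height, ȳ = 1 in.
All pieces are centred on the horizontal centroidal axis, so I = ΣĪ (holes subtracted) = 6.6616 in⁴.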